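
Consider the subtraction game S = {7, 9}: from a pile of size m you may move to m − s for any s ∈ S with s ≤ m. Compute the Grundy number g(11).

1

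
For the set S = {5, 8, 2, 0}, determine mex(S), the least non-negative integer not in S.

0 is in the set but 1 is not, so the mex is 1.

1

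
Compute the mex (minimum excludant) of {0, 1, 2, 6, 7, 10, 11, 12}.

3

The values 0, 1, 2 are all present; 3 is the first non-negative integer missing from the set.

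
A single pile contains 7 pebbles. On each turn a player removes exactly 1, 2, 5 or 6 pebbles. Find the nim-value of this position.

0

Build the Grundy sequence with g(k) = mex{g(k−s) : s ∈ {1, 2, 5, 6}, s ≤ k}:
k:     0  1  2  3  4  5  6  7
g(k):  0  1  2  0  1  2  3  0
So g(7) = 0.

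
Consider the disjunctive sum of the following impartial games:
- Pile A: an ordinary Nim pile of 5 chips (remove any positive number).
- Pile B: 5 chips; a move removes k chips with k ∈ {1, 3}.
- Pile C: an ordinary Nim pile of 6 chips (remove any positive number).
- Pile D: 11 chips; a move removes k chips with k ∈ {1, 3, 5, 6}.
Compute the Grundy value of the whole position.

2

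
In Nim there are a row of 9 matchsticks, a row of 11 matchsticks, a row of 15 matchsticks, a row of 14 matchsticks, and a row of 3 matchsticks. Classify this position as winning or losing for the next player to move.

Losing position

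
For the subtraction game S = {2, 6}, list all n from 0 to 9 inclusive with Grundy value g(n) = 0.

0, 1, 4, 5, 8, 9

Compute g(0), g(1), … for moves {2, 6}:
g(0) = mex{} = 0
g(1) = mex{} = 0
g(2) = mex{0} = 1
g(3) = mex{0} = 1
g(4) = mex{1} = 0
g(5) = mex{1} = 0
g(6) = mex{0} = 1
g(7) = mex{0} = 1
g(8) = mex{1} = 0
g(9) = mex{1} = 0
The P-positions (g = 0) in 0..9 are 0, 1, 4, 5, 8, 9.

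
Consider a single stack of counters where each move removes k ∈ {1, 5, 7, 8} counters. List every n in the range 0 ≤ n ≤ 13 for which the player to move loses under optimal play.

0, 2, 4, 6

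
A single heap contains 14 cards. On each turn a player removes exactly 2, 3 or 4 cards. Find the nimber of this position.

1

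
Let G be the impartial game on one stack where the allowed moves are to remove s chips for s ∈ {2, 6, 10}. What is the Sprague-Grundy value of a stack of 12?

0

Build the Grundy sequence with g(k) = mex{g(k−s) : s ∈ {2, 6, 10}, s ≤ k}:
k:     0  1  2  3  4  5  6  7  8  9 10 11 12
g(k):  0  0  1  1  0  0  1  1  0  0  1  1  0
So g(12) = 0.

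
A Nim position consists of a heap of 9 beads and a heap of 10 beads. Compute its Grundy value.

3

Write each in binary and XOR column by column:
  1001  (9)
  1010  (10)
  ----
  0011  (3)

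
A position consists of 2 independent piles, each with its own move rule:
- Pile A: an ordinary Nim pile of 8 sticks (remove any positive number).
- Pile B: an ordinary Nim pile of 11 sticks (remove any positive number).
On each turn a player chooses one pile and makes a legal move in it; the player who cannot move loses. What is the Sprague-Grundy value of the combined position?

Pile A is a plain Nim pile of size 8, so its Grundy value is 8.
Pile B is a plain Nim pile of size 11, so its Grundy value is 11.
The value of a disjunctive sum is the nim-sum of the parts.
Combined value = 8 ⊕ 11 = 3.

3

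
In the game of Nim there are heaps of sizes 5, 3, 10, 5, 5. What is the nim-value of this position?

Bitwise XOR of the heap sizes:
  0101  (5)
  0011  (3)
  1010  (10)
  0101  (5)
  0101  (5)
  ----
  1100  (12)

12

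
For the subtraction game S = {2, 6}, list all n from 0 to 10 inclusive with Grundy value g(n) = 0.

Grundy values for subtraction set {2, 6}:
k:     0  1  2  3  4  5  6  7  8  9 10
g(k):  0  0  1  1  0  0  1  1  0  0  1
The P-positions (g = 0) in 0..10 are 0, 1, 4, 5, 8, 9.

0, 1, 4, 5, 8, 9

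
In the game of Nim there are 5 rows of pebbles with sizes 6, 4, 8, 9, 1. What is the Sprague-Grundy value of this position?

2

Nim-sum: 6 ⊕ 4 ⊕ 8 ⊕ 9 ⊕ 1 = 2.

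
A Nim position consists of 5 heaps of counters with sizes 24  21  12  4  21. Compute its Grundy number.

16

Nim-sum: 24 XOR 21 XOR 12 XOR 4 XOR 21 = 16.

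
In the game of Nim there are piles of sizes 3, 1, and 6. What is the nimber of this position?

4

Compute the nim-sum pairwise:
3 XOR 1 = 2
2 XOR 6 = 4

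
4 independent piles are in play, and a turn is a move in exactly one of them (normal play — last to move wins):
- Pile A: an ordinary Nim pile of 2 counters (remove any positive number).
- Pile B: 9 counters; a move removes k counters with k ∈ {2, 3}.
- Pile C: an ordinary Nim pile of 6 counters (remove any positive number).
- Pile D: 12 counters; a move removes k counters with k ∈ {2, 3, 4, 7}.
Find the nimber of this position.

Pile A is a plain Nim pile of size 2, so its Grundy value is 2.
Build the Grundy sequence for pile B with g(k) = mex{g(k−s) : s ∈ {2, 3}, s ≤ k}:
g(0) = mex{} = 0
g(1) = mex{} = 0
g(2) = mex{0} = 1
g(3) = mex{0} = 1
g(4) = mex{0,1} = 2
g(5) = mex{1} = 0
g(6) = mex{1,2} = 0
g(7) = mex{0,2} = 1
g(8) = mex{0} = 1
g(9) = mex{0,1} = 2
So g(9) = 2.
Pile C is a plain Nim pile of size 6, so its Grundy value is 6.
For pile D, compute g(0), g(1), … with moves {2, 3, 4, 7}:
k:     0  1  2  3  4  5  6  7  8  9 10 11 12
g(k):  0  0  1  1  2  2  0  3  1  4  2  0  0
So g(12) = 0.
By the Sprague-Grundy theorem, the Grundy value of a sum of independent games is the XOR of the component values.
Combined value = 2 ⊕ 2 ⊕ 6 ⊕ 0 = 6.

6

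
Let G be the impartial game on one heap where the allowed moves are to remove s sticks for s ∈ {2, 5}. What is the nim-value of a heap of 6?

Compute g(0), g(1), … for moves {2, 5}:
g(0) = mex{} = 0
g(1) = mex{} = 0
g(2) = mex{0} = 1
g(3) = mex{0} = 1
g(4) = mex{1} = 0
g(5) = mex{0,1} = 2
g(6) = mex{0} = 1
So g(6) = 1.

1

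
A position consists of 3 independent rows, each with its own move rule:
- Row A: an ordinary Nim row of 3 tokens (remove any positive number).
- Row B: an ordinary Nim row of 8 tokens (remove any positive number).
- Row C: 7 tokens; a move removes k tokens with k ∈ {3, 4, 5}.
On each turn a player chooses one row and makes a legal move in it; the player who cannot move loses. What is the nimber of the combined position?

9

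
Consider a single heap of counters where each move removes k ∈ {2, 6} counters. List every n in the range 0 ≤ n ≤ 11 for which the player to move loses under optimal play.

Compute g(0), g(1), … for moves {2, 6}:
k:     0  1  2  3  4  5  6  7  8  9 10 11
g(k):  0  0  1  1  0  0  1  1  0  0  1  1
The P-positions (g = 0) in 0..11 are 0, 1, 4, 5, 8, 9.

0, 1, 4, 5, 8, 9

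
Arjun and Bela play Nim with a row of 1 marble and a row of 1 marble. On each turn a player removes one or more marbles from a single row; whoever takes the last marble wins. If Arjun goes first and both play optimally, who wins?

Compute the nim-sum pairwise:
1 ⊕ 1 = 0
The nim-sum is 0, so this is a P-position: the player to move is in a losing position under optimal play; Arjun is about to move from it and so loses — Bela wins.

Bela wins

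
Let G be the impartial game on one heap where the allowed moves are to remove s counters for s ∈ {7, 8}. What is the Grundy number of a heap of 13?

Grundy values for subtraction set {7, 8}:
g(0) = mex{} = 0
g(1) = mex{} = 0
g(2) = mex{} = 0
g(3) = mex{} = 0
g(4) = mex{} = 0
g(5) = mex{} = 0
g(6) = mex{} = 0
g(7) = mex{0} = 1
g(8) = mex{0} = 1
g(9) = mex{0} = 1
g(10) = mex{0} = 1
g(11) = mex{0} = 1
g(12) = mex{0} = 1
g(13) = mex{0} = 1
So g(13) = 1.

1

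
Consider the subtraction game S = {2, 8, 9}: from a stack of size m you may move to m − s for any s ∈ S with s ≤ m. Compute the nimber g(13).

1

Grundy values for subtraction set {2, 8, 9}:
k:     0  1  2  3  4  5  6  7  8  9 10 11 12 13
g(k):  0  0  1  1  0  0  1  1  2  2  3  0  2  1
So g(13) = 1.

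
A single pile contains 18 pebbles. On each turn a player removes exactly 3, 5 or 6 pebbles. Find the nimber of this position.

0

Build the Grundy sequence with g(k) = mex{g(k−s) : s ∈ {3, 5, 6}, s ≤ k}:
k:     0  1  2  3  4  5  6  7  8  9 10 11 12 13 14 15 16 17 18
g(k):  0  0  0  1  1  1  2  2  2  0  0  0  1  1  1  2  2  2  0
So g(18) = 0.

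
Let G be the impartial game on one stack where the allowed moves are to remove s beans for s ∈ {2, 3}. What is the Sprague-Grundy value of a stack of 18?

Compute g(0), g(1), … for moves {2, 3}:
k:     0  1  2  3  4  5  6  7  8  9 10 11 12 13 14 15 16 17 18
g(k):  0  0  1  1  2  0  0  1  1  2  0  0  1  1  2  0  0  1  1
So g(18) = 1.

1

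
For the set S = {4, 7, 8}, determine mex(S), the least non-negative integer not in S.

0 is not in the set, so the mex is 0.

0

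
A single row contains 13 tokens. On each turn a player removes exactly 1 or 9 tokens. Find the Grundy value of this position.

1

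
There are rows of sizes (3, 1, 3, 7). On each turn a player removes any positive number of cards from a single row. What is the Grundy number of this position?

6

Nim-sum: 3 XOR 1 XOR 3 XOR 7 = 6.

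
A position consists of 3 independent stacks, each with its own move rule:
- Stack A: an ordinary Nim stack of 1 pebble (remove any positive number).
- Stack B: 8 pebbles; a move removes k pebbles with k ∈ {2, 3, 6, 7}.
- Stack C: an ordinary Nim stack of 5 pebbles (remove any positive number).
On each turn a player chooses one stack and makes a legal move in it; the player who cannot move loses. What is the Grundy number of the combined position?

Stack A is a plain Nim stack of size 1, so its Grundy value is 1.
For stack B, compute g(0), g(1), … with moves {2, 3, 6, 7}:
g(0) = mex{} = 0
g(1) = mex{} = 0
g(2) = mex{0} = 1
g(3) = mex{0} = 1
g(4) = mex{0,1} = 2
g(5) = mex{1} = 0
g(6) = mex{0,1,2} = 3
g(7) = mex{0,2} = 1
g(8) = mex{0,1,3} = 2
So g(8) = 2.
Stack C is a plain Nim stack of size 5, so its Grundy value is 5.
By the Sprague-Grundy theorem, the Grundy value of a sum of independent games is the XOR of the component values.
Combined value = 1 XOR 2 XOR 5 = 6.

6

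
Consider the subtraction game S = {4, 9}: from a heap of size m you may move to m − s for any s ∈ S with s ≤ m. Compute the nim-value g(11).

Build the Grundy sequence with g(k) = mex{g(k−s) : s ∈ {4, 9}, s ≤ k}:
g(0) = mex{} = 0
g(1) = mex{} = 0
g(2) = mex{} = 0
g(3) = mex{} = 0
g(4) = mex{0} = 1
g(5) = mex{0} = 1
g(6) = mex{0} = 1
g(7) = mex{0} = 1
g(8) = mex{1} = 0
g(9) = mex{0,1} = 2
g(10) = mex{0,1} = 2
g(11) = mex{0,1} = 2
So g(11) = 2.

2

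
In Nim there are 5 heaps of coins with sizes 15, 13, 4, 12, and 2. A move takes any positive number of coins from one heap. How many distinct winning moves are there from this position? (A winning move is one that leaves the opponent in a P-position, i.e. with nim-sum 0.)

3

Compute the nim-sum pairwise:
15 ^ 13 = 2
2 ^ 4 = 6
6 ^ 12 = 10
10 ^ 2 = 8
The overall nim-sum is X = 8. A heap of size p has a winning move iff p XOR X < p (reduce it to p XOR X).
  15: 15 XOR 8 = 7 < 15 — winning move (to 7).
  13: 13 XOR 8 = 5 < 13 — winning move (to 5).
  4: 4 XOR 8 = 12 ≥ 4 — no move.
  12: 12 XOR 8 = 4 < 12 — winning move (to 4).
  2: 2 XOR 8 = 10 ≥ 2 — no move.
That gives 3 winning moves.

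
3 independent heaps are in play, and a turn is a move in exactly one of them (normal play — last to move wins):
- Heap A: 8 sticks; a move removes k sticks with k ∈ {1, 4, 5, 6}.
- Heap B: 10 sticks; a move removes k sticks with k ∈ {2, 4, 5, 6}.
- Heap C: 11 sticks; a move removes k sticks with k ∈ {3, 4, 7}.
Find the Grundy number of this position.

5

Grundy values for heap A (subtraction set {1, 4, 5, 6}):
g(0) = mex{} = 0
g(1) = mex{0} = 1
g(2) = mex{1} = 0
g(3) = mex{0} = 1
g(4) = mex{0,1} = 2
g(5) = mex{0,1,2} = 3
g(6) = mex{0,1,3} = 2
g(7) = mex{0,1,2} = 3
g(8) = mex{0,1,2,3} = 4
So g(8) = 4.
For heap B, compute g(0), g(1), … with moves {2, 4, 5, 6}:
k:     0  1  2  3  4  5  6  7  8  9 10
g(k):  0  0  1  1  2  2  3  3  0  0  1
So g(10) = 1.
Grundy values for heap C (subtraction set {3, 4, 7}):
k:     0  1  2  3  4  5  6  7  8  9 10 11
g(k):  0  0  0  1  1  1  2  2  2  3  0  0
So g(11) = 0.
The value of a disjunctive sum is the nim-sum of the parts.
Combined value = 4 ⊕ 1 ⊕ 0 = 5.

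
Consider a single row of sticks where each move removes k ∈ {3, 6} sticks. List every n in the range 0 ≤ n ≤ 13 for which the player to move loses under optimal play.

0, 1, 2, 9, 10, 11

Grundy values for subtraction set {3, 6}:
k:     0  1  2  3  4  5  6  7  8  9 10 11 12 13
g(k):  0  0  0  1  1  1  2  2  2  0  0  0  1  1
The P-positions (g = 0) in 0..13 are 0, 1, 2, 9, 10, 11.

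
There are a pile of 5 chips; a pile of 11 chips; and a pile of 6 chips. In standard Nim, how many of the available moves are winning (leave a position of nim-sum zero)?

Write each in binary and XOR column by column:
  0101  (5)
  1011  (11)
  0110  (6)
  ----
  1000  (8)
The overall nim-sum is X = 8. A pile of size p has a winning move iff p XOR X < p (reduce it to p XOR X).
  5: 5 XOR 8 = 13 ≥ 5 — no move.
  11: 11 XOR 8 = 3 < 11 — winning move (to 3).
  6: 6 XOR 8 = 14 ≥ 6 — no move.
That gives 1 winning move.

1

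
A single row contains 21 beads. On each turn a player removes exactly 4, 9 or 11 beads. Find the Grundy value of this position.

Grundy values for subtraction set {4, 9, 11}:
k:     0  1  2  3  4  5  6  7  8  9 10 11 12 13 14 15 16 17 18 19 20 21
g(k):  0  0  0  0  1  1  1  1  0  2  2  2  1  3  3  0  0  2  0  1  1  0
So g(21) = 0.

0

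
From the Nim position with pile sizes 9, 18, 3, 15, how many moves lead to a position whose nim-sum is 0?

1

Compute the nim-sum pairwise:
9 ⊕ 18 = 27
27 ⊕ 3 = 24
24 ⊕ 15 = 23
The overall nim-sum is X = 23. A pile of size p has a winning move iff p XOR X < p (reduce it to p XOR X).
  9: 9 XOR 23 = 30 ≥ 9 — no move.
  18: 18 XOR 23 = 5 < 18 — winning move (to 5).
  3: 3 XOR 23 = 20 ≥ 3 — no move.
  15: 15 XOR 23 = 24 ≥ 15 — no move.
That gives 1 winning move.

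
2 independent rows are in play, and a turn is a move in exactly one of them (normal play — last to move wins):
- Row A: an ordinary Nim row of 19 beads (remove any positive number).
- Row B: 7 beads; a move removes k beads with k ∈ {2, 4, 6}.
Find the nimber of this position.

Row A is a plain Nim row of size 19, so its Grundy value is 19.
Build the Grundy sequence for row B with g(k) = mex{g(k−s) : s ∈ {2, 4, 6}, s ≤ k}:
g(0) = mex{} = 0
g(1) = mex{} = 0
g(2) = mex{0} = 1
g(3) = mex{0} = 1
g(4) = mex{0,1} = 2
g(5) = mex{0,1} = 2
g(6) = mex{0,1,2} = 3
g(7) = mex{0,1,2} = 3
So g(7) = 3.
By the Sprague-Grundy theorem, the Grundy value of a sum of independent games is the XOR of the component values.
Combined value = 19 ⊕ 3 = 16.

16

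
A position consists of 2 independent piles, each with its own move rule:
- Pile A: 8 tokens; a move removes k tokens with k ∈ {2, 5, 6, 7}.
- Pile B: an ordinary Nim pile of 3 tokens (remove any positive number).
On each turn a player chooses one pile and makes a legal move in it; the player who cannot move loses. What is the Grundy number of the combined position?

1

Build the Grundy sequence for pile A with g(k) = mex{g(k−s) : s ∈ {2, 5, 6, 7}, s ≤ k}:
k:     0  1  2  3  4  5  6  7  8
g(k):  0  0  1  1  0  2  1  3  2
So g(8) = 2.
Pile B is a plain Nim pile of size 3, so its Grundy value is 3.
By the Sprague-Grundy theorem, the Grundy value of a sum of independent games is the XOR of the component values.
Combined value = 2 ⊕ 3 = 1.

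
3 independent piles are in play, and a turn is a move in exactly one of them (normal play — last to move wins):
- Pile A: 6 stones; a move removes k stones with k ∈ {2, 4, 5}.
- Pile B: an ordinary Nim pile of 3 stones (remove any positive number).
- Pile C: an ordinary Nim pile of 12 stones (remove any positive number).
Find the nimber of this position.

For pile A, compute g(0), g(1), … with moves {2, 4, 5}:
k:     0  1  2  3  4  5  6
g(k):  0  0  1  1  2  2  3
So g(6) = 3.
Pile B is a plain Nim pile of size 3, so its Grundy value is 3.
Pile C is a plain Nim pile of size 12, so its Grundy value is 12.
The value of a disjunctive sum is the nim-sum of the parts.
Combined value = 3 ⊕ 3 ⊕ 12 = 12.

12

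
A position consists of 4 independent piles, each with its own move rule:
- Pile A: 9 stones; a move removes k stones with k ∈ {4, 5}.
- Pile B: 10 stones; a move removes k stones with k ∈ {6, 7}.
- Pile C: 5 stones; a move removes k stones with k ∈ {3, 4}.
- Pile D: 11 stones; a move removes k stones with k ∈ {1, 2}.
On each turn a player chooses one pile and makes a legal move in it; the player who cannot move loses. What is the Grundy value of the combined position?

Build the Grundy sequence for pile A with g(k) = mex{g(k−s) : s ∈ {4, 5}, s ≤ k}:
k:     0  1  2  3  4  5  6  7  8  9
g(k):  0  0  0  0  1  1  1  1  2  0
So g(9) = 0.
Grundy values for pile B (subtraction set {6, 7}):
g(0) = mex{} = 0
g(1) = mex{} = 0
g(2) = mex{} = 0
g(3) = mex{} = 0
g(4) = mex{} = 0
g(5) = mex{} = 0
g(6) = mex{0} = 1
g(7) = mex{0} = 1
g(8) = mex{0} = 1
g(9) = mex{0} = 1
g(10) = mex{0} = 1
So g(10) = 1.
Build the Grundy sequence for pile C with g(k) = mex{g(k−s) : s ∈ {3, 4}, s ≤ k}:
g(0) = mex{} = 0
g(1) = mex{} = 0
g(2) = mex{} = 0
g(3) = mex{0} = 1
g(4) = mex{0} = 1
g(5) = mex{0} = 1
So g(5) = 1.
Build the Grundy sequence for pile D with g(k) = mex{g(k−s) : s ∈ {1, 2}, s ≤ k}:
g(0) = mex{} = 0
g(1) = mex{0} = 1
g(2) = mex{0,1} = 2
g(3) = mex{1,2} = 0
g(4) = mex{0,2} = 1
g(5) = mex{0,1} = 2
g(6) = mex{1,2} = 0
g(7) = mex{0,2} = 1
g(8) = mex{0,1} = 2
g(9) = mex{1,2} = 0
g(10) = mex{0,2} = 1
g(11) = mex{0,1} = 2
So g(11) = 2.
The value of a disjunctive sum is the nim-sum of the parts.
Combined value = 0 ⊕ 1 ⊕ 1 ⊕ 2 = 2.

2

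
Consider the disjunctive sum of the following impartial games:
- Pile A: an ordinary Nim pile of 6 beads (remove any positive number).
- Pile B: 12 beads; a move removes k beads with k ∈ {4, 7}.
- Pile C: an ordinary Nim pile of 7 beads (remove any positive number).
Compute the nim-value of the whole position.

1

Pile A is a plain Nim pile of size 6, so its Grundy value is 6.
Build the Grundy sequence for pile B with g(k) = mex{g(k−s) : s ∈ {4, 7}, s ≤ k}:
g(0) = mex{} = 0
g(1) = mex{} = 0
g(2) = mex{} = 0
g(3) = mex{} = 0
g(4) = mex{0} = 1
g(5) = mex{0} = 1
g(6) = mex{0} = 1
g(7) = mex{0} = 1
g(8) = mex{0,1} = 2
g(9) = mex{0,1} = 2
g(10) = mex{0,1} = 2
g(11) = mex{1} = 0
g(12) = mex{1,2} = 0
So g(12) = 0.
Pile C is a plain Nim pile of size 7, so its Grundy value is 7.
By the Sprague-Grundy theorem, the Grundy value of a sum of independent games is the XOR of the component values.
Combined value = 6 ⊕ 0 ⊕ 7 = 1.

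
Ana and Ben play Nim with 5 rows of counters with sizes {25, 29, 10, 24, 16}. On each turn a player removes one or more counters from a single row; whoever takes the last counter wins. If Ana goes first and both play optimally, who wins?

Ana wins

Nim-sum: 25 XOR 29 XOR 10 XOR 24 XOR 16 = 6.
The nim-sum is 6 ≠ 0, so this is an N-position: the player to move can win; Ana has a winning move.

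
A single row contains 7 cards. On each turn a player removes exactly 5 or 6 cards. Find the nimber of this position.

Grundy values for subtraction set {5, 6}:
g(0) = mex{} = 0
g(1) = mex{} = 0
g(2) = mex{} = 0
g(3) = mex{} = 0
g(4) = mex{} = 0
g(5) = mex{0} = 1
g(6) = mex{0} = 1
g(7) = mex{0} = 1
So g(7) = 1.

1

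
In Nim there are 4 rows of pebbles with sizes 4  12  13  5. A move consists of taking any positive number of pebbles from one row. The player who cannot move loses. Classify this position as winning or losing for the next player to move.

Losing position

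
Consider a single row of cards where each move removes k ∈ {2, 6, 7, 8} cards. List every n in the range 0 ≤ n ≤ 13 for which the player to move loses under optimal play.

0, 1, 4, 5

Build the Grundy sequence with g(k) = mex{g(k−s) : s ∈ {2, 6, 7, 8}, s ≤ k}:
k:     0  1  2  3  4  5  6  7  8  9 10 11 12 13
g(k):  0  0  1  1  0  0  1  1  2  2  3  3  2  2
The P-positions (g = 0) in 0..13 are 0, 1, 4, 5.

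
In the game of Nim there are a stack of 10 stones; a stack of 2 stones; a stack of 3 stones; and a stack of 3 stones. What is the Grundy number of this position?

8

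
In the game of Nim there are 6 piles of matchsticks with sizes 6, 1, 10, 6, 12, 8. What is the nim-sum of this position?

15

Compute the nim-sum pairwise:
6 XOR 1 = 7
7 XOR 10 = 13
13 XOR 6 = 11
11 XOR 12 = 7
7 XOR 8 = 15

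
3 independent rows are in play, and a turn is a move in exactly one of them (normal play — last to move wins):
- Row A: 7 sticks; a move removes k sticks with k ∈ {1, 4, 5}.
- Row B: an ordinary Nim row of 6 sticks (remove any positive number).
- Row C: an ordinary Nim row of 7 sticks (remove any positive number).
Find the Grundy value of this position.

Grundy values for row A (subtraction set {1, 4, 5}):
k:     0  1  2  3  4  5  6  7
g(k):  0  1  0  1  2  3  2  3
So g(7) = 3.
Row B is a plain Nim row of size 6, so its Grundy value is 6.
Row C is a plain Nim row of size 7, so its Grundy value is 7.
By the Sprague-Grundy theorem, the Grundy value of a sum of independent games is the XOR of the component values.
Combined value = 3 ⊕ 6 ⊕ 7 = 2.

2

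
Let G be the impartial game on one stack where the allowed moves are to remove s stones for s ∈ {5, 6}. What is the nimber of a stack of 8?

1

Build the Grundy sequence with g(k) = mex{g(k−s) : s ∈ {5, 6}, s ≤ k}:
g(0) = mex{} = 0
g(1) = mex{} = 0
g(2) = mex{} = 0
g(3) = mex{} = 0
g(4) = mex{} = 0
g(5) = mex{0} = 1
g(6) = mex{0} = 1
g(7) = mex{0} = 1
g(8) = mex{0} = 1
So g(8) = 1.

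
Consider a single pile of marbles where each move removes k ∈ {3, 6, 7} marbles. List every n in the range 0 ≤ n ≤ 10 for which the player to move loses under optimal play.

0, 1, 2, 10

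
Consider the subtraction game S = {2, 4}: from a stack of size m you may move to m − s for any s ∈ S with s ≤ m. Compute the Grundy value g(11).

2

Compute g(0), g(1), … for moves {2, 4}:
k:     0  1  2  3  4  5  6  7  8  9 10 11
g(k):  0  0  1  1  2  2  0  0  1  1  2  2
So g(11) = 2.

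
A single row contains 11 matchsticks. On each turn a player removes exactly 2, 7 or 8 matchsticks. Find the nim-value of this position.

Compute g(0), g(1), … for moves {2, 7, 8}:
g(0) = mex{} = 0
g(1) = mex{} = 0
g(2) = mex{0} = 1
g(3) = mex{0} = 1
g(4) = mex{1} = 0
g(5) = mex{1} = 0
g(6) = mex{0} = 1
g(7) = mex{0} = 1
g(8) = mex{0,1} = 2
g(9) = mex{0,1} = 2
g(10) = mex{1,2} = 0
g(11) = mex{0,1,2} = 3
So g(11) = 3.

3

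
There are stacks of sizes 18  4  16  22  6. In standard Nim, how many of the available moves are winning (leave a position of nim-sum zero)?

3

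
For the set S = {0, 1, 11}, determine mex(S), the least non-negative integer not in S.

The values 0, 1 are all present; 2 is the first non-negative integer missing from the set.

2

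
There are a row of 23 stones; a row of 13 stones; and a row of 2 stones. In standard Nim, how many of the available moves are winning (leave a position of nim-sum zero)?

Compute the nim-sum pairwise:
23 ^ 13 = 26
26 ^ 2 = 24
The overall nim-sum is X = 24. A row of size p has a winning move iff p XOR X < p (reduce it to p XOR X).
  23: 23 XOR 24 = 15 < 23 — winning move (to 15).
  13: 13 XOR 24 = 21 ≥ 13 — no move.
  2: 2 XOR 24 = 26 ≥ 2 — no move.
That gives 1 winning move.

1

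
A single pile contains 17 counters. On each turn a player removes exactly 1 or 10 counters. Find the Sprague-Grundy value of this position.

Compute g(0), g(1), … for moves {1, 10}:
k:     0  1  2  3  4  5  6  7  8  9 10 11 12 13 14 15 16 17
g(k):  0  1  0  1  0  1  0  1  0  1  2  0  1  0  1  0  1  0
So g(17) = 0.

0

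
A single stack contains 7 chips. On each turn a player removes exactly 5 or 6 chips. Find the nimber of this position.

1

Compute g(0), g(1), … for moves {5, 6}:
k:     0  1  2  3  4  5  6  7
g(k):  0  0  0  0  0  1  1  1
So g(7) = 1.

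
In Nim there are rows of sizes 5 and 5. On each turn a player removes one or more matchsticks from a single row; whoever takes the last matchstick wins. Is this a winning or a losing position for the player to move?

Losing position

Bitwise XOR of the heap sizes:
  101  (5)
  101  (5)
  ---
  000  (0)
The nim-sum is 0, so this is a P-position: the player to move is in a losing position under optimal play.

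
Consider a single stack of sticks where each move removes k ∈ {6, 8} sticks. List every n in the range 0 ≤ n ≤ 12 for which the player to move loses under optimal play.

0, 1, 2, 3, 4, 5

Build the Grundy sequence with g(k) = mex{g(k−s) : s ∈ {6, 8}, s ≤ k}:
k:     0  1  2  3  4  5  6  7  8  9 10 11 12
g(k):  0  0  0  0  0  0  1  1  1  1  1  1  2
The P-positions (g = 0) in 0..12 are 0, 1, 2, 3, 4, 5.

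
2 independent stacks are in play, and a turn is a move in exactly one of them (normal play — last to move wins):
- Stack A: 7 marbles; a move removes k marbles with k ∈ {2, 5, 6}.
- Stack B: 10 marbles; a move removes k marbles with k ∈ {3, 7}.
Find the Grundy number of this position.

Grundy values for stack A (subtraction set {2, 5, 6}):
g(0) = mex{} = 0
g(1) = mex{} = 0
g(2) = mex{0} = 1
g(3) = mex{0} = 1
g(4) = mex{1} = 0
g(5) = mex{0,1} = 2
g(6) = mex{0} = 1
g(7) = mex{0,1,2} = 3
So g(7) = 3.
Grundy values for stack B (subtraction set {3, 7}):
k:     0  1  2  3  4  5  6  7  8  9 10
g(k):  0  0  0  1  1  1  0  2  2  1  0
So g(10) = 0.
The value of a disjunctive sum is the nim-sum of the parts.
Combined value = 3 ⊕ 0 = 3.

3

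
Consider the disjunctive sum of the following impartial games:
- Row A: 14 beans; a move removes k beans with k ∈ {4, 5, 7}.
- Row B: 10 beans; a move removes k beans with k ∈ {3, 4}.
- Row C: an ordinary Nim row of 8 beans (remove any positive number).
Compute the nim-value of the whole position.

9

Grundy values for row A (subtraction set {4, 5, 7}):
k:     0  1  2  3  4  5  6  7  8  9 10 11 12 13 14
g(k):  0  0  0  0  1  1  1  1  2  2  2  0  0  0  0
So g(14) = 0.
Grundy values for row B (subtraction set {3, 4}):
g(0) = mex{} = 0
g(1) = mex{} = 0
g(2) = mex{} = 0
g(3) = mex{0} = 1
g(4) = mex{0} = 1
g(5) = mex{0} = 1
g(6) = mex{0,1} = 2
g(7) = mex{1} = 0
g(8) = mex{1} = 0
g(9) = mex{1,2} = 0
g(10) = mex{0,2} = 1
So g(10) = 1.
Row C is a plain Nim row of size 8, so its Grundy value is 8.
By the Sprague-Grundy theorem, the Grundy value of a sum of independent games is the XOR of the component values.
Combined value = 0 ⊕ 1 ⊕ 8 = 9.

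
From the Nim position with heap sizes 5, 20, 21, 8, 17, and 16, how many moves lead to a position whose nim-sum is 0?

Write each in binary and XOR column by column:
  00101  (5)
  10100  (20)
  10101  (21)
  01000  (8)
  10001  (17)
  10000  (16)
  -----
  01101  (13)
The overall nim-sum is X = 13. A heap of size p has a winning move iff p XOR X < p (reduce it to p XOR X).
  5: 5 XOR 13 = 8 ≥ 5 — no move.
  20: 20 XOR 13 = 25 ≥ 20 — no move.
  21: 21 XOR 13 = 24 ≥ 21 — no move.
  8: 8 XOR 13 = 5 < 8 — winning move (to 5).
  17: 17 XOR 13 = 28 ≥ 17 — no move.
  16: 16 XOR 13 = 29 ≥ 16 — no move.
That gives 1 winning move.

1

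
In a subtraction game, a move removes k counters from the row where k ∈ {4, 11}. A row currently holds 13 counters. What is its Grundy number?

1

Grundy values for subtraction set {4, 11}:
k:     0  1  2  3  4  5  6  7  8  9 10 11 12 13
g(k):  0  0  0  0  1  1  1  1  0  0  0  2  1  1
So g(13) = 1.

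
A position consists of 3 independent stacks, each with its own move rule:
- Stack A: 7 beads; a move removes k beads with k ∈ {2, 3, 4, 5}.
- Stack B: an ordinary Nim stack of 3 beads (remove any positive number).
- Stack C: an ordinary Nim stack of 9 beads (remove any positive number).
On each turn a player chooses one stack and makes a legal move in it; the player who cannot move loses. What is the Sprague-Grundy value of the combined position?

10

Build the Grundy sequence for stack A with g(k) = mex{g(k−s) : s ∈ {2, 3, 4, 5}, s ≤ k}:
g(0) = mex{} = 0
g(1) = mex{} = 0
g(2) = mex{0} = 1
g(3) = mex{0} = 1
g(4) = mex{0,1} = 2
g(5) = mex{0,1} = 2
g(6) = mex{0,1,2} = 3
g(7) = mex{1,2} = 0
So g(7) = 0.
Stack B is a plain Nim stack of size 3, so its Grundy value is 3.
Stack C is a plain Nim stack of size 9, so its Grundy value is 9.
The value of a disjunctive sum is the nim-sum of the parts.
Combined value = 0 XOR 3 XOR 9 = 10.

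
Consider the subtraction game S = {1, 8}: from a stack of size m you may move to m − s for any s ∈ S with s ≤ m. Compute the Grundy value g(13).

Build the Grundy sequence with g(k) = mex{g(k−s) : s ∈ {1, 8}, s ≤ k}:
k:     0  1  2  3  4  5  6  7  8  9 10 11 12 13
g(k):  0  1  0  1  0  1  0  1  2  0  1  0  1  0
So g(13) = 0.

0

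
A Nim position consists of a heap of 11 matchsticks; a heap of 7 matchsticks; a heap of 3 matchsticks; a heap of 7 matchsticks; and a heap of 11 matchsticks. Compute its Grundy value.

Compute the nim-sum pairwise:
11 ^ 7 = 12
12 ^ 3 = 15
15 ^ 7 = 8
8 ^ 11 = 3

3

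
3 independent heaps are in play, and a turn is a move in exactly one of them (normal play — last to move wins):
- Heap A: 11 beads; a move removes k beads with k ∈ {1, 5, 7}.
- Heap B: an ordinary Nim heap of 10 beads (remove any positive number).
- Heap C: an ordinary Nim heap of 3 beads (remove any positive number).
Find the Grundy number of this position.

Build the Grundy sequence for heap A with g(k) = mex{g(k−s) : s ∈ {1, 5, 7}, s ≤ k}:
k:     0  1  2  3  4  5  6  7  8  9 10 11
g(k):  0  1  0  1  0  1  0  1  0  1  0  1
So g(11) = 1.
Heap B is a plain Nim heap of size 10, so its Grundy value is 10.
Heap C is a plain Nim heap of size 3, so its Grundy value is 3.
The value of a disjunctive sum is the nim-sum of the parts.
Combined value = 1 XOR 10 XOR 3 = 8.

8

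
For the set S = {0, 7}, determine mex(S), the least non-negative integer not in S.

1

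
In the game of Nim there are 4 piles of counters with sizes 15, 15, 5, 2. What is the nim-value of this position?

7

Bitwise XOR of the heap sizes:
  1111  (15)
  1111  (15)
  0101  (5)
  0010  (2)
  ----
  0111  (7)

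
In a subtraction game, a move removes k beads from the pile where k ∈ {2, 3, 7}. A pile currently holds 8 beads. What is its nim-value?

1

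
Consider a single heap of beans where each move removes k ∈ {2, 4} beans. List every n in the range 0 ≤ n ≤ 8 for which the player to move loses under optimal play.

0, 1, 6, 7

Build the Grundy sequence with g(k) = mex{g(k−s) : s ∈ {2, 4}, s ≤ k}:
k:     0  1  2  3  4  5  6  7  8
g(k):  0  0  1  1  2  2  0  0  1
The P-positions (g = 0) in 0..8 are 0, 1, 6, 7.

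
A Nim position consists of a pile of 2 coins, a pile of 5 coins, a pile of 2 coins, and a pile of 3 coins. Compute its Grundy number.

Write each in binary and XOR column by column:
  010  (2)
  101  (5)
  010  (2)
  011  (3)
  ---
  110  (6)

6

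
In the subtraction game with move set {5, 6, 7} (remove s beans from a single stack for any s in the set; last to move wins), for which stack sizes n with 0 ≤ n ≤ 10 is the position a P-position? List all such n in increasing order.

0, 1, 2, 3, 4

Compute g(0), g(1), … for moves {5, 6, 7}:
k:     0  1  2  3  4  5  6  7  8  9 10
g(k):  0  0  0  0  0  1  1  1  1  1  2
The P-positions (g = 0) in 0..10 are 0, 1, 2, 3, 4.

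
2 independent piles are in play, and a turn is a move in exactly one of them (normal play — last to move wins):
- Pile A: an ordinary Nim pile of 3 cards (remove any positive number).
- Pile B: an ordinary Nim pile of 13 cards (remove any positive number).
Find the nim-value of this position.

14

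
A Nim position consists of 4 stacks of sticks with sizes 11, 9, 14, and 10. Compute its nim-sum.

6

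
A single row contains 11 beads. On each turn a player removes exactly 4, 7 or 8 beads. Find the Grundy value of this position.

Grundy values for subtraction set {4, 7, 8}:
k:     0  1  2  3  4  5  6  7  8  9 10 11
g(k):  0  0  0  0  1  1  1  1  2  2  2  2
So g(11) = 2.

2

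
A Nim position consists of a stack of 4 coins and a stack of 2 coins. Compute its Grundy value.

6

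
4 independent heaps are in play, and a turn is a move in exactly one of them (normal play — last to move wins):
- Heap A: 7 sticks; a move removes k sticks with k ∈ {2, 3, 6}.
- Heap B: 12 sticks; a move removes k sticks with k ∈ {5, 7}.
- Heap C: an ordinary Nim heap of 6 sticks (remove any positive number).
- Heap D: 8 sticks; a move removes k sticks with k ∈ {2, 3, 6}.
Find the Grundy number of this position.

5

For heap A, compute g(0), g(1), … with moves {2, 3, 6}:
g(0) = mex{} = 0
g(1) = mex{} = 0
g(2) = mex{0} = 1
g(3) = mex{0} = 1
g(4) = mex{0,1} = 2
g(5) = mex{1} = 0
g(6) = mex{0,1,2} = 3
g(7) = mex{0,2} = 1
So g(7) = 1.
For heap B, compute g(0), g(1), … with moves {5, 7}:
k:     0  1  2  3  4  5  6  7  8  9 10 11 12
g(k):  0  0  0  0  0  1  1  1  1  1  2  2  0
So g(12) = 0.
Heap C is a plain Nim heap of size 6, so its Grundy value is 6.
Grundy values for heap D (subtraction set {2, 3, 6}):
k:     0  1  2  3  4  5  6  7  8
g(k):  0  0  1  1  2  0  3  1  2
So g(8) = 2.
The value of a disjunctive sum is the nim-sum of the parts.
Combined value = 1 XOR 0 XOR 6 XOR 2 = 5.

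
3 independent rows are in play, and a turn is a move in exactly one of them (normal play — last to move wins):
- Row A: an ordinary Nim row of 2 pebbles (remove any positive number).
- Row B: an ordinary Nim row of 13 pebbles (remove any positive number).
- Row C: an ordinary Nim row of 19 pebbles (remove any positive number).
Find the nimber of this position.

28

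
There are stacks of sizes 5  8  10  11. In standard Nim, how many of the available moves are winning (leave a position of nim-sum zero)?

3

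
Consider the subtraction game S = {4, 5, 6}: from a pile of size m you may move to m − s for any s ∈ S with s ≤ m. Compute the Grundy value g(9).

Compute g(0), g(1), … for moves {4, 5, 6}:
k:     0  1  2  3  4  5  6  7  8  9
g(k):  0  0  0  0  1  1  1  1  2  2
So g(9) = 2.

2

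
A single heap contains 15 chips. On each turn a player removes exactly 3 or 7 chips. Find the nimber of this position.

Build the Grundy sequence with g(k) = mex{g(k−s) : s ∈ {3, 7}, s ≤ k}:
k:     0  1  2  3  4  5  6  7  8  9 10 11 12 13 14 15
g(k):  0  0  0  1  1  1  0  2  2  1  0  0  0  1  1  1
So g(15) = 1.

1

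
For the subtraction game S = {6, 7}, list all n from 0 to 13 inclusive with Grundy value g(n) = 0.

0, 1, 2, 3, 4, 5, 13

Build the Grundy sequence with g(k) = mex{g(k−s) : s ∈ {6, 7}, s ≤ k}:
k:     0  1  2  3  4  5  6  7  8  9 10 11 12 13
g(k):  0  0  0  0  0  0  1  1  1  1  1  1  2  0
The P-positions (g = 0) in 0..13 are 0, 1, 2, 3, 4, 5, 13.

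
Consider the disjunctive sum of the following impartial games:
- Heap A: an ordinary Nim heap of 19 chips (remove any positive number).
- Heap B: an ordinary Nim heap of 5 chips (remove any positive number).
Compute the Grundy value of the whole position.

22

Heap A is a plain Nim heap of size 19, so its Grundy value is 19.
Heap B is a plain Nim heap of size 5, so its Grundy value is 5.
The value of a disjunctive sum is the nim-sum of the parts.
Combined value = 19 ⊕ 5 = 22.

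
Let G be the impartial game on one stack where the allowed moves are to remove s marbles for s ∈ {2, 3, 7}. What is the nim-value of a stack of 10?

0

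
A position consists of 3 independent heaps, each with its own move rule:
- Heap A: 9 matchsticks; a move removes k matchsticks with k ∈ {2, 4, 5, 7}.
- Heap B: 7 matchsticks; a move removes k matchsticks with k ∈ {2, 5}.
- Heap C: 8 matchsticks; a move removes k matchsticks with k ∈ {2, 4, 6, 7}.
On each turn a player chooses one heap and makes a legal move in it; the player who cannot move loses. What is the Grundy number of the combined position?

4

Grundy values for heap A (subtraction set {2, 4, 5, 7}):
g(0) = mex{} = 0
g(1) = mex{} = 0
g(2) = mex{0} = 1
g(3) = mex{0} = 1
g(4) = mex{0,1} = 2
g(5) = mex{0,1} = 2
g(6) = mex{0,1,2} = 3
g(7) = mex{0,1,2} = 3
g(8) = mex{0,1,2,3} = 4
g(9) = mex{1,2,3} = 0
So g(9) = 0.
Build the Grundy sequence for heap B with g(k) = mex{g(k−s) : s ∈ {2, 5}, s ≤ k}:
k:     0  1  2  3  4  5  6  7
g(k):  0  0  1  1  0  2  1  0
So g(7) = 0.
Build the Grundy sequence for heap C with g(k) = mex{g(k−s) : s ∈ {2, 4, 6, 7}, s ≤ k}:
k:     0  1  2  3  4  5  6  7  8
g(k):  0  0  1  1  2  2  3  3  4
So g(8) = 4.
The value of a disjunctive sum is the nim-sum of the parts.
Combined value = 0 XOR 0 XOR 4 = 4.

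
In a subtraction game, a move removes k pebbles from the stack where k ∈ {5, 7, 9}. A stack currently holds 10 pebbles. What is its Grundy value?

Build the Grundy sequence with g(k) = mex{g(k−s) : s ∈ {5, 7, 9}, s ≤ k}:
k:     0  1  2  3  4  5  6  7  8  9 10
g(k):  0  0  0  0  0  1  1  1  1  1  2
So g(10) = 2.

2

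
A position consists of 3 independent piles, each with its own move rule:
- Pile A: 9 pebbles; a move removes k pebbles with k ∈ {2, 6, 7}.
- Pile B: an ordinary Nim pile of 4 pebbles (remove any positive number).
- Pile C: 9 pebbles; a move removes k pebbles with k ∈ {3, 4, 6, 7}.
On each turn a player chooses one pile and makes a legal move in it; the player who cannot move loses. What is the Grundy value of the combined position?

7

Build the Grundy sequence for pile A with g(k) = mex{g(k−s) : s ∈ {2, 6, 7}, s ≤ k}:
g(0) = mex{} = 0
g(1) = mex{} = 0
g(2) = mex{0} = 1
g(3) = mex{0} = 1
g(4) = mex{1} = 0
g(5) = mex{1} = 0
g(6) = mex{0} = 1
g(7) = mex{0} = 1
g(8) = mex{0,1} = 2
g(9) = mex{1} = 0
So g(9) = 0.
Pile B is a plain Nim pile of size 4, so its Grundy value is 4.
Build the Grundy sequence for pile C with g(k) = mex{g(k−s) : s ∈ {3, 4, 6, 7}, s ≤ k}:
k:     0  1  2  3  4  5  6  7  8  9
g(k):  0  0  0  1  1  1  2  2  2  3
So g(9) = 3.
The value of a disjunctive sum is the nim-sum of the parts.
Combined value = 0 XOR 4 XOR 3 = 7.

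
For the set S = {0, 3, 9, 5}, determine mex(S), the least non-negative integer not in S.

1

0 is in the set but 1 is not, so the mex is 1.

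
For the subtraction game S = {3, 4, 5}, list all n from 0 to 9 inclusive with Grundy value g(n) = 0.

0, 1, 2, 8, 9

Build the Grundy sequence with g(k) = mex{g(k−s) : s ∈ {3, 4, 5}, s ≤ k}:
k:     0  1  2  3  4  5  6  7  8  9
g(k):  0  0  0  1  1  1  2  2  0  0
The P-positions (g = 0) in 0..9 are 0, 1, 2, 8, 9.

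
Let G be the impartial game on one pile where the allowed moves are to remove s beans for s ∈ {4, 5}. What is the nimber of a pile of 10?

Build the Grundy sequence with g(k) = mex{g(k−s) : s ∈ {4, 5}, s ≤ k}:
k:     0  1  2  3  4  5  6  7  8  9 10
g(k):  0  0  0  0  1  1  1  1  2  0  0
So g(10) = 0.

0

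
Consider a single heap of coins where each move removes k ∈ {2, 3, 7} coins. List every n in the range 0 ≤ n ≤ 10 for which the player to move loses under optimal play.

Grundy values for subtraction set {2, 3, 7}:
k:     0  1  2  3  4  5  6  7  8  9 10
g(k):  0  0  1  1  2  0  0  1  1  2  0
The P-positions (g = 0) in 0..10 are 0, 1, 5, 6, 10.

0, 1, 5, 6, 10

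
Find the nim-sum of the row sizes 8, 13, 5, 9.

9

Nim-sum: 8 ^ 13 ^ 5 ^ 9 = 9.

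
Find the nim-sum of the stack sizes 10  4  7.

9

Bitwise XOR of the heap sizes:
  1010  (10)
  0100  (4)
  0111  (7)
  ----
  1001  (9)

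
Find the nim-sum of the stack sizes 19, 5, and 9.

31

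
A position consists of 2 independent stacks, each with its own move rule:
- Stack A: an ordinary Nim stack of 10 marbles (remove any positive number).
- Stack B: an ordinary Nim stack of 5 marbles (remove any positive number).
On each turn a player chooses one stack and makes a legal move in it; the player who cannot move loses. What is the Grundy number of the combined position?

15

Stack A is a plain Nim stack of size 10, so its Grundy value is 10.
Stack B is a plain Nim stack of size 5, so its Grundy value is 5.
The value of a disjunctive sum is the nim-sum of the parts.
Combined value = 10 XOR 5 = 15.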